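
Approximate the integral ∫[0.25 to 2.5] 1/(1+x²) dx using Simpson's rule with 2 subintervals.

f(x) = 1/(1+x²)
a = 0.25, b = 2.5, n = 2
h = (b - a)/n = 1.125000

Simpson's rule: (h/3)[f(x₀) + 4f(x₁) + 2f(x₂) + ... + f(xₙ)]

x_0 = 0.2500, f(x_0) = 0.941176, coefficient = 1
x_1 = 1.3750, f(x_1) = 0.345946, coefficient = 4
x_2 = 2.5000, f(x_2) = 0.137931, coefficient = 1

I ≈ (1.125000/3) × 2.462891 = 0.923584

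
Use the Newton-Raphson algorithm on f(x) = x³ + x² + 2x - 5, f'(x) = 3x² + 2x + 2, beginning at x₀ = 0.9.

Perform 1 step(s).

f(x) = x³ + x² + 2x - 5
f'(x) = 3x² + 2x + 2
x₀ = 0.9

Newton-Raphson formula: x_{n+1} = x_n - f(x_n)/f'(x_n)

Iteration 1:
  f(0.900000) = -1.661000
  f'(0.900000) = 6.230000
  x_1 = 0.900000 - (-1.661000)/6.230000 = 1.166613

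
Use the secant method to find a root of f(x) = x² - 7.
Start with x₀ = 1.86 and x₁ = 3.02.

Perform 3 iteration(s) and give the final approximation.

f(x) = x² - 7
x₀ = 1.86, x₁ = 3.02

Secant formula: x_{n+1} = x_n - f(x_n)(x_n - x_{n-1})/(f(x_n) - f(x_{n-1}))

Iteration 1:
  f(1.860000) = -3.540400
  f(3.020000) = 2.120400
  x_2 = 3.020000 - 2.120400×(3.020000 - 1.860000)/(2.120400 - (-3.540400))
       = 2.585492
Iteration 2:
  f(3.020000) = 2.120400
  f(2.585492) = -0.315232
  x_3 = 2.585492 - (-0.315232)×(2.585492 - 3.020000)/(-0.315232 - 2.120400)
       = 2.641728
Iteration 3:
  f(2.585492) = -0.315232
  f(2.641728) = -0.021273
  x_4 = 2.641728 - (-0.021273)×(2.641728 - 2.585492)/(-0.021273 - (-0.315232))
       = 2.645798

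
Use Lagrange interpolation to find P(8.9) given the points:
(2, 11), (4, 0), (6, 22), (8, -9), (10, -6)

Lagrange interpolation formula:
P(x) = Σ yᵢ × Lᵢ(x)
where Lᵢ(x) = Π_{j≠i} (x - xⱼ)/(xᵢ - xⱼ)

L_0(8.9) = (8.9 - 4)/(2 - 4) × (8.9 - 6)/(2 - 6) × (8.9 - 8)/(2 - 8) × (8.9 - 10)/(2 - 10) = -0.036635
L_1(8.9) = (8.9 - 2)/(4 - 2) × (8.9 - 6)/(4 - 6) × (8.9 - 8)/(4 - 8) × (8.9 - 10)/(4 - 10) = 0.206353
L_2(8.9) = (8.9 - 2)/(6 - 2) × (8.9 - 4)/(6 - 4) × (8.9 - 8)/(6 - 8) × (8.9 - 10)/(6 - 10) = -0.522998
L_3(8.9) = (8.9 - 2)/(8 - 2) × (8.9 - 4)/(8 - 4) × (8.9 - 6)/(8 - 6) × (8.9 - 10)/(8 - 10) = 1.123478
L_4(8.9) = (8.9 - 2)/(10 - 2) × (8.9 - 4)/(10 - 4) × (8.9 - 6)/(10 - 6) × (8.9 - 8)/(10 - 8) = 0.229802

P(8.9) = 11×L_0(8.9) + 0×L_1(8.9) + 22×L_2(8.9) + (-9)×L_3(8.9) + (-6)×L_4(8.9)
P(8.9) = -23.399070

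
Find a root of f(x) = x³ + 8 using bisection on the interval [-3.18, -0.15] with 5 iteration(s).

f(x) = x³ + 8
Initial interval: [-3.18, -0.15]

Iteration 1:
  c_1 = (-3.180000 + (-0.150000))/2 = -1.665000
  f(c_1) = f(-1.665000) = 3.384245
  f(a) × f(c) < 0, new interval: [-3.180000, -1.665000]
Iteration 2:
  c_2 = (-3.180000 + (-1.665000))/2 = -2.422500
  f(c_2) = f(-2.422500) = -6.216456
  f(a) × f(c) ≥ 0, new interval: [-2.422500, -1.665000]
Iteration 3:
  c_3 = (-2.422500 + (-1.665000))/2 = -2.043750
  f(c_3) = f(-2.043750) = -0.536568
  f(a) × f(c) ≥ 0, new interval: [-2.043750, -1.665000]
Iteration 4:
  c_4 = (-2.043750 + (-1.665000))/2 = -1.854375
  f(c_4) = f(-1.854375) = 1.623348
  f(a) × f(c) < 0, new interval: [-2.043750, -1.854375]
Iteration 5:
  c_5 = (-2.043750 + (-1.854375))/2 = -1.949063
  f(c_5) = f(-1.949063) = 0.595814
  f(a) × f(c) < 0, new interval: [-2.043750, -1.949063]

After 5 iteration(s), the approximation is c_5 = -1.949063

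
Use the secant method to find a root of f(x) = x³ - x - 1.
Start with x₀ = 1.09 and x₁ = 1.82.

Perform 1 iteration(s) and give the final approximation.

f(x) = x³ - x - 1
x₀ = 1.09, x₁ = 1.82

Secant formula: x_{n+1} = x_n - f(x_n)(x_n - x_{n-1})/(f(x_n) - f(x_{n-1}))

Iteration 1:
  f(1.090000) = -0.794971
  f(1.820000) = 3.208568
  x_2 = 1.820000 - 3.208568×(1.820000 - 1.090000)/(3.208568 - (-0.794971))
       = 1.234954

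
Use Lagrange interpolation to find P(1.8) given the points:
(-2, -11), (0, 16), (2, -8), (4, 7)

Lagrange interpolation formula:
P(x) = Σ yᵢ × Lᵢ(x)
where Lᵢ(x) = Π_{j≠i} (x - xⱼ)/(xᵢ - xⱼ)

L_0(1.8) = (1.8 - 0)/(-2 - 0) × (1.8 - 2)/(-2 - 2) × (1.8 - 4)/(-2 - 4) = -0.016500
L_1(1.8) = (1.8 - (-2))/(0 - (-2)) × (1.8 - 2)/(0 - 2) × (1.8 - 4)/(0 - 4) = 0.104500
L_2(1.8) = (1.8 - (-2))/(2 - (-2)) × (1.8 - 0)/(2 - 0) × (1.8 - 4)/(2 - 4) = 0.940500
L_3(1.8) = (1.8 - (-2))/(4 - (-2)) × (1.8 - 0)/(4 - 0) × (1.8 - 2)/(4 - 2) = -0.028500

P(1.8) = (-11)×L_0(1.8) + 16×L_1(1.8) + (-8)×L_2(1.8) + 7×L_3(1.8)
P(1.8) = -5.870000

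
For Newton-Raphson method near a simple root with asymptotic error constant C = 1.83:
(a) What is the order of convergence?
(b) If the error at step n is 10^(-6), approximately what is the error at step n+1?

(a) Newton-Raphson has quadratic (order 2) convergence near simple roots.
    This means |e_{n+1}| ≈ C|e_n|².

(b) With |e_n| = 10^(-6) and C = 1.83:
    |e_{n+1}| ≈ 1.83 × (10^(-6))² = 1.83 × 10^(-12)

(a) 2 (quadratic); (b) |e_{n+1}| ≈ 1.830e-12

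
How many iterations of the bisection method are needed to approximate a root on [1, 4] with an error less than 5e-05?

We need (b-a)/2^n ≤ 5e-05
(4 - 1)/2^n ≤ 5e-05
3/2^n ≤ 5e-05
2^n ≥ 60000
n ≥ log₂(60000) = 15.87
n ≥ 16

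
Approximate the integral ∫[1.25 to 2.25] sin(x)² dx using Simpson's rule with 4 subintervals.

f(x) = sin(x)²
a = 1.25, b = 2.25, n = 4
h = (b - a)/n = 0.250000

Simpson's rule: (h/3)[f(x₀) + 4f(x₁) + 2f(x₂) + ... + f(xₙ)]

x_0 = 1.2500, f(x_0) = 0.900572, coefficient = 1
x_1 = 1.5000, f(x_1) = 0.994996, coefficient = 4
x_2 = 1.7500, f(x_2) = 0.968228, coefficient = 2
x_3 = 2.0000, f(x_3) = 0.826822, coefficient = 4
x_4 = 2.2500, f(x_4) = 0.605398, coefficient = 1

I ≈ (0.250000/3) × 10.729699 = 0.894142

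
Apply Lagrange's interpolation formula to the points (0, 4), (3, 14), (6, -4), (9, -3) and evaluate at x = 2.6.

Lagrange interpolation formula:
P(x) = Σ yᵢ × Lᵢ(x)
where Lᵢ(x) = Π_{j≠i} (x - xⱼ)/(xᵢ - xⱼ)

L_0(2.6) = (2.6 - 3)/(0 - 3) × (2.6 - 6)/(0 - 6) × (2.6 - 9)/(0 - 9) = 0.053728
L_1(2.6) = (2.6 - 0)/(3 - 0) × (2.6 - 6)/(3 - 6) × (2.6 - 9)/(3 - 9) = 1.047704
L_2(2.6) = (2.6 - 0)/(6 - 0) × (2.6 - 3)/(6 - 3) × (2.6 - 9)/(6 - 9) = -0.123259
L_3(2.6) = (2.6 - 0)/(9 - 0) × (2.6 - 3)/(9 - 3) × (2.6 - 6)/(9 - 6) = 0.021827

P(2.6) = 4×L_0(2.6) + 14×L_1(2.6) + (-4)×L_2(2.6) + (-3)×L_3(2.6)
P(2.6) = 15.310321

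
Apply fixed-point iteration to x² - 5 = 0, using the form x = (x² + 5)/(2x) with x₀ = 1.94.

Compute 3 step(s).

Equation: x² - 5 = 0
Fixed-point form: x = (x² + 5)/(2x)
x₀ = 1.94

x_1 = g(1.940000) = 2.258660
x_2 = g(2.258660) = 2.236181
x_3 = g(2.236181) = 2.236068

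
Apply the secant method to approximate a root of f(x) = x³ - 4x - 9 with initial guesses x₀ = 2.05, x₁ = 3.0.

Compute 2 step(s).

f(x) = x³ - 4x - 9
x₀ = 2.05, x₁ = 3.0

Secant formula: x_{n+1} = x_n - f(x_n)(x_n - x_{n-1})/(f(x_n) - f(x_{n-1}))

Iteration 1:
  f(2.050000) = -8.584875
  f(3.000000) = 6.000000
  x_2 = 3.000000 - 6.000000×(3.000000 - 2.050000)/(6.000000 - (-8.584875))
       = 2.609184
Iteration 2:
  f(3.000000) = 6.000000
  f(2.609184) = -1.673823
  x_3 = 2.609184 - (-1.673823)×(2.609184 - 3.000000)/(-1.673823 - 6.000000)
       = 2.694429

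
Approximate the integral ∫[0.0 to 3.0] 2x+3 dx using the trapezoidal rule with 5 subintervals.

f(x) = 2x+3
a = 0.0, b = 3.0, n = 5
h = (b - a)/n = 0.600000

Trapezoidal rule: (h/2)[f(x₀) + 2f(x₁) + 2f(x₂) + ... + f(xₙ)]

x_0 = 0.0000, f(x_0) = 3.000000, coefficient = 1
x_1 = 0.6000, f(x_1) = 4.200000, coefficient = 2
x_2 = 1.2000, f(x_2) = 5.400000, coefficient = 2
x_3 = 1.8000, f(x_3) = 6.600000, coefficient = 2
x_4 = 2.4000, f(x_4) = 7.800000, coefficient = 2
x_5 = 3.0000, f(x_5) = 9.000000, coefficient = 1

I ≈ (0.600000/2) × 60.000000 = 18.000000
Exact value: 18.000000
Error: 0.000000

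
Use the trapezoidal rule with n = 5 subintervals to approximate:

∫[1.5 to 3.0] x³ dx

f(x) = x³
a = 1.5, b = 3.0, n = 5
h = (b - a)/n = 0.300000

Trapezoidal rule: (h/2)[f(x₀) + 2f(x₁) + 2f(x₂) + ... + f(xₙ)]

x_0 = 1.5000, f(x_0) = 3.375000, coefficient = 1
x_1 = 1.8000, f(x_1) = 5.832000, coefficient = 2
x_2 = 2.1000, f(x_2) = 9.261000, coefficient = 2
x_3 = 2.4000, f(x_3) = 13.824000, coefficient = 2
x_4 = 2.7000, f(x_4) = 19.683000, coefficient = 2
x_5 = 3.0000, f(x_5) = 27.000000, coefficient = 1

I ≈ (0.300000/2) × 127.575000 = 19.136250
Exact value: 18.984375
Error: 0.151875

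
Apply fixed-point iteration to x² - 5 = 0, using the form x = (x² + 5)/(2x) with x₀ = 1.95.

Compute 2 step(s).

Equation: x² - 5 = 0
Fixed-point form: x = (x² + 5)/(2x)
x₀ = 1.95

x_1 = g(1.950000) = 2.257051
x_2 = g(2.257051) = 2.236166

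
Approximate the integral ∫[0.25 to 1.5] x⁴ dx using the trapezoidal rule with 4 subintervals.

f(x) = x⁴
a = 0.25, b = 1.5, n = 4
h = (b - a)/n = 0.312500

Trapezoidal rule: (h/2)[f(x₀) + 2f(x₁) + 2f(x₂) + ... + f(xₙ)]

x_0 = 0.2500, f(x_0) = 0.003906, coefficient = 1
x_1 = 0.5625, f(x_1) = 0.100113, coefficient = 2
x_2 = 0.8750, f(x_2) = 0.586182, coefficient = 2
x_3 = 1.1875, f(x_3) = 1.988541, coefficient = 2
x_4 = 1.5000, f(x_4) = 5.062500, coefficient = 1

I ≈ (0.312500/2) × 10.416077 = 1.627512
Exact value: 1.518555
Error: 0.108957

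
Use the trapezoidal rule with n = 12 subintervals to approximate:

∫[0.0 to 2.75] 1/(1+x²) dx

f(x) = 1/(1+x²)
a = 0.0, b = 2.75, n = 12
h = (b - a)/n = 0.229167

Trapezoidal rule: (h/2)[f(x₀) + 2f(x₁) + 2f(x₂) + ... + f(xₙ)]

x_0 = 0.0000, f(x_0) = 1.000000, coefficient = 1
x_1 = 0.2292, f(x_1) = 0.950103, coefficient = 2
x_2 = 0.4583, f(x_2) = 0.826399, coefficient = 2
x_3 = 0.6875, f(x_3) = 0.679045, coefficient = 2
x_4 = 0.9167, f(x_4) = 0.543396, coefficient = 2
x_5 = 1.1458, f(x_5) = 0.432351, coefficient = 2
x_6 = 1.3750, f(x_6) = 0.345946, coefficient = 2
x_7 = 1.6042, f(x_7) = 0.279849, coefficient = 2
x_8 = 1.8333, f(x_8) = 0.229299, coefficient = 2
x_9 = 2.0625, f(x_9) = 0.190335, coefficient = 2
x_10 = 2.2917, f(x_10) = 0.159956, coefficient = 2
x_11 = 2.5208, f(x_11) = 0.135969, coefficient = 2
x_12 = 2.7500, f(x_12) = 0.116788, coefficient = 1

I ≈ (0.229167/2) × 10.662086 = 1.221697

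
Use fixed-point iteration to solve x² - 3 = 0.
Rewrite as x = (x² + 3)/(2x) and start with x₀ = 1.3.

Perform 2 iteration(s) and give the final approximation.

Equation: x² - 3 = 0
Fixed-point form: x = (x² + 3)/(2x)
x₀ = 1.3

x_1 = g(1.300000) = 1.803846
x_2 = g(1.803846) = 1.733480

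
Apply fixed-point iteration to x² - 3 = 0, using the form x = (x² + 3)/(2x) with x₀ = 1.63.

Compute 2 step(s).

Equation: x² - 3 = 0
Fixed-point form: x = (x² + 3)/(2x)
x₀ = 1.63

x_1 = g(1.630000) = 1.735245
x_2 = g(1.735245) = 1.732054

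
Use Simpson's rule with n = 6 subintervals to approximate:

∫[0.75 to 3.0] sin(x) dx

f(x) = sin(x)
a = 0.75, b = 3.0, n = 6
h = (b - a)/n = 0.375000

Simpson's rule: (h/3)[f(x₀) + 4f(x₁) + 2f(x₂) + ... + f(xₙ)]

x_0 = 0.7500, f(x_0) = 0.681639, coefficient = 1
x_1 = 1.1250, f(x_1) = 0.902268, coefficient = 4
x_2 = 1.5000, f(x_2) = 0.997495, coefficient = 2
x_3 = 1.8750, f(x_3) = 0.954086, coefficient = 4
x_4 = 2.2500, f(x_4) = 0.778073, coefficient = 2
x_5 = 2.6250, f(x_5) = 0.493920, coefficient = 4
x_6 = 3.0000, f(x_6) = 0.141120, coefficient = 1

I ≈ (0.375000/3) × 13.774990 = 1.721874
Exact value: 1.721681
Error: 0.000192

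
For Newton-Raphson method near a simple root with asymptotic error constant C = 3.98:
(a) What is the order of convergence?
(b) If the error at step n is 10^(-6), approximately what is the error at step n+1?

(a) Newton-Raphson has quadratic (order 2) convergence near simple roots.
    This means |e_{n+1}| ≈ C|e_n|².

(b) With |e_n| = 10^(-6) and C = 3.98:
    |e_{n+1}| ≈ 3.98 × (10^(-6))² = 3.98 × 10^(-12)

(a) 2 (quadratic); (b) |e_{n+1}| ≈ 3.980e-12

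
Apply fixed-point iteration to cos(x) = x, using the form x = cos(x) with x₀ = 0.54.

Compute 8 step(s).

Equation: cos(x) = x
Fixed-point form: x = cos(x)
x₀ = 0.54

x_1 = g(0.540000) = 0.857709
x_2 = g(0.857709) = 0.654172
x_3 = g(0.654172) = 0.793552
x_4 = g(0.793552) = 0.701318
x_5 = g(0.701318) = 0.763993
x_6 = g(0.763993) = 0.722080
x_7 = g(0.722080) = 0.750433
x_8 = g(0.750433) = 0.731394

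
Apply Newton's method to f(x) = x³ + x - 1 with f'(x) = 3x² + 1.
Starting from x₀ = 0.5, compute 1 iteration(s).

f(x) = x³ + x - 1
f'(x) = 3x² + 1
x₀ = 0.5

Newton-Raphson formula: x_{n+1} = x_n - f(x_n)/f'(x_n)

Iteration 1:
  f(0.500000) = -0.375000
  f'(0.500000) = 1.750000
  x_1 = 0.500000 - (-0.375000)/1.750000 = 0.714286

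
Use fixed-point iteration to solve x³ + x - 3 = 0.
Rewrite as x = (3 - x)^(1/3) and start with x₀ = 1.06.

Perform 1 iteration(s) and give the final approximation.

Equation: x³ + x - 3 = 0
Fixed-point form: x = (3 - x)^(1/3)
x₀ = 1.06

x_1 = g(1.060000) = 1.247194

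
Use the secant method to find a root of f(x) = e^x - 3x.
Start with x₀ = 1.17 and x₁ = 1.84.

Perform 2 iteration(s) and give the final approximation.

f(x) = e^x - 3x
x₀ = 1.17, x₁ = 1.84

Secant formula: x_{n+1} = x_n - f(x_n)(x_n - x_{n-1})/(f(x_n) - f(x_{n-1}))

Iteration 1:
  f(1.170000) = -0.288007
  f(1.840000) = 0.776538
  x_2 = 1.840000 - 0.776538×(1.840000 - 1.170000)/(0.776538 - (-0.288007))
       = 1.351265
Iteration 2:
  f(1.840000) = 0.776538
  f(1.351265) = -0.191487
  x_3 = 1.351265 - (-0.191487)×(1.351265 - 1.840000)/(-0.191487 - 0.776538)
       = 1.447943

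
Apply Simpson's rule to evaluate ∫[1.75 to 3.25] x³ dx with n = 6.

f(x) = x³
a = 1.75, b = 3.25, n = 6
h = (b - a)/n = 0.250000

Simpson's rule: (h/3)[f(x₀) + 4f(x₁) + 2f(x₂) + ... + f(xₙ)]

x_0 = 1.7500, f(x_0) = 5.359375, coefficient = 1
x_1 = 2.0000, f(x_1) = 8.000000, coefficient = 4
x_2 = 2.2500, f(x_2) = 11.390625, coefficient = 2
x_3 = 2.5000, f(x_3) = 15.625000, coefficient = 4
x_4 = 2.7500, f(x_4) = 20.796875, coefficient = 2
x_5 = 3.0000, f(x_5) = 27.000000, coefficient = 4
x_6 = 3.2500, f(x_6) = 34.328125, coefficient = 1

I ≈ (0.250000/3) × 306.562500 = 25.546875
Exact value: 25.546875
Error: 0.000000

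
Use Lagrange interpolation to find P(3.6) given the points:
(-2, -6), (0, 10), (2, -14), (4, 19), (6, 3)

Lagrange interpolation formula:
P(x) = Σ yᵢ × Lᵢ(x)
where Lᵢ(x) = Π_{j≠i} (x - xⱼ)/(xᵢ - xⱼ)

L_0(3.6) = (3.6 - 0)/(-2 - 0) × (3.6 - 2)/(-2 - 2) × (3.6 - 4)/(-2 - 4) × (3.6 - 6)/(-2 - 6) = 0.014400
L_1(3.6) = (3.6 - (-2))/(0 - (-2)) × (3.6 - 2)/(0 - 2) × (3.6 - 4)/(0 - 4) × (3.6 - 6)/(0 - 6) = -0.089600
L_2(3.6) = (3.6 - (-2))/(2 - (-2)) × (3.6 - 0)/(2 - 0) × (3.6 - 4)/(2 - 4) × (3.6 - 6)/(2 - 6) = 0.302400
L_3(3.6) = (3.6 - (-2))/(4 - (-2)) × (3.6 - 0)/(4 - 0) × (3.6 - 2)/(4 - 2) × (3.6 - 6)/(4 - 6) = 0.806400
L_4(3.6) = (3.6 - (-2))/(6 - (-2)) × (3.6 - 0)/(6 - 0) × (3.6 - 2)/(6 - 2) × (3.6 - 4)/(6 - 4) = -0.033600

P(3.6) = (-6)×L_0(3.6) + 10×L_1(3.6) + (-14)×L_2(3.6) + 19×L_3(3.6) + 3×L_4(3.6)
P(3.6) = 10.004800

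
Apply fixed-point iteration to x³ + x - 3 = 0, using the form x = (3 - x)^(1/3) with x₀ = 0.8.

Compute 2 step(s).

Equation: x³ + x - 3 = 0
Fixed-point form: x = (3 - x)^(1/3)
x₀ = 0.8

x_1 = g(0.800000) = 1.300591
x_2 = g(1.300591) = 1.193345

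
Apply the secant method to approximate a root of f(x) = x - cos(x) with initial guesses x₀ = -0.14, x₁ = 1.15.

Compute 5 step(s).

f(x) = x - cos(x)
x₀ = -0.14, x₁ = 1.15

Secant formula: x_{n+1} = x_n - f(x_n)(x_n - x_{n-1})/(f(x_n) - f(x_{n-1}))

Iteration 1:
  f(-0.140000) = -1.130216
  f(1.150000) = 0.741513
  x_2 = 1.150000 - 0.741513×(1.150000 - (-0.140000))/(0.741513 - (-1.130216))
       = 0.638948
Iteration 2:
  f(1.150000) = 0.741513
  f(0.638948) = -0.163776
  x_3 = 0.638948 - (-0.163776)×(0.638948 - 1.150000)/(-0.163776 - 0.741513)
       = 0.731402
Iteration 3:
  f(0.638948) = -0.163776
  f(0.731402) = -0.012836
  x_4 = 0.731402 - (-0.012836)×(0.731402 - 0.638948)/(-0.012836 - (-0.163776))
       = 0.739265
Iteration 4:
  f(0.731402) = -0.012836
  f(0.739265) = 0.000301
  x_5 = 0.739265 - 0.000301×(0.739265 - 0.731402)/(0.000301 - (-0.012836))
       = 0.739085
Iteration 5:
  f(0.739265) = 0.000301
  f(0.739085) = -0.000001
  x_6 = 0.739085 - (-0.000001)×(0.739085 - 0.739265)/(-0.000001 - 0.000301)
       = 0.739085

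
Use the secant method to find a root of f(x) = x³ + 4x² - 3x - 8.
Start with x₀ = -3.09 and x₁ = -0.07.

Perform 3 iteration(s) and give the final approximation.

f(x) = x³ + 4x² - 3x - 8
x₀ = -3.09, x₁ = -0.07

Secant formula: x_{n+1} = x_n - f(x_n)(x_n - x_{n-1})/(f(x_n) - f(x_{n-1}))

Iteration 1:
  f(-3.090000) = 9.958771
  f(-0.070000) = -7.770743
  x_2 = -0.070000 - (-7.770743)×(-0.070000 - (-3.090000))/(-7.770743 - 9.958771)
       = -1.393648
Iteration 2:
  f(-0.070000) = -7.770743
  f(-1.393648) = 1.243147
  x_3 = -1.393648 - 1.243147×(-1.393648 - (-0.070000))/(1.243147 - (-7.770743))
       = -1.211098
Iteration 3:
  f(-1.393648) = 1.243147
  f(-1.211098) = -0.276061
  x_4 = -1.211098 - (-0.276061)×(-1.211098 - (-1.393648))/(-0.276061 - 1.243147)
       = -1.244270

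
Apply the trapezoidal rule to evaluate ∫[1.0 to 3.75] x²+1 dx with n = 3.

f(x) = x²+1
a = 1.0, b = 3.75, n = 3
h = (b - a)/n = 0.916667

Trapezoidal rule: (h/2)[f(x₀) + 2f(x₁) + 2f(x₂) + ... + f(xₙ)]

x_0 = 1.0000, f(x_0) = 2.000000, coefficient = 1
x_1 = 1.9167, f(x_1) = 4.673611, coefficient = 2
x_2 = 2.8333, f(x_2) = 9.027778, coefficient = 2
x_3 = 3.7500, f(x_3) = 15.062500, coefficient = 1

I ≈ (0.916667/2) × 44.465278 = 20.379919
Exact value: 19.994792
Error: 0.385127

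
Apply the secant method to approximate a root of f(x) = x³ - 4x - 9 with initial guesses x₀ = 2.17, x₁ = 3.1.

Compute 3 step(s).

f(x) = x³ - 4x - 9
x₀ = 2.17, x₁ = 3.1

Secant formula: x_{n+1} = x_n - f(x_n)(x_n - x_{n-1})/(f(x_n) - f(x_{n-1}))

Iteration 1:
  f(2.170000) = -7.461687
  f(3.100000) = 8.391000
  x_2 = 3.100000 - 8.391000×(3.100000 - 2.170000)/(8.391000 - (-7.461687))
       = 2.607741
Iteration 2:
  f(3.100000) = 8.391000
  f(2.607741) = -1.697511
  x_3 = 2.607741 - (-1.697511)×(2.607741 - 3.100000)/(-1.697511 - 8.391000)
       = 2.690569
Iteration 3:
  f(2.607741) = -1.697511
  f(2.690569) = -0.284808
  x_4 = 2.690569 - (-0.284808)×(2.690569 - 2.607741)/(-0.284808 - (-1.697511))
       = 2.707268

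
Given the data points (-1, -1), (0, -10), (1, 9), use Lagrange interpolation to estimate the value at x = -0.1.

Lagrange interpolation formula:
P(x) = Σ yᵢ × Lᵢ(x)
where Lᵢ(x) = Π_{j≠i} (x - xⱼ)/(xᵢ - xⱼ)

L_0(-0.1) = (-0.1 - 0)/(-1 - 0) × (-0.1 - 1)/(-1 - 1) = 0.055000
L_1(-0.1) = (-0.1 - (-1))/(0 - (-1)) × (-0.1 - 1)/(0 - 1) = 0.990000
L_2(-0.1) = (-0.1 - (-1))/(1 - (-1)) × (-0.1 - 0)/(1 - 0) = -0.045000

P(-0.1) = (-1)×L_0(-0.1) + (-10)×L_1(-0.1) + 9×L_2(-0.1)
P(-0.1) = -10.360000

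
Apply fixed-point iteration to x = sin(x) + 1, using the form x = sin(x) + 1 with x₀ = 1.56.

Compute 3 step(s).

Equation: x = sin(x) + 1
Fixed-point form: x = sin(x) + 1
x₀ = 1.56

x_1 = g(1.560000) = 1.999942
x_2 = g(1.999942) = 1.909322
x_3 = g(1.909322) = 1.943245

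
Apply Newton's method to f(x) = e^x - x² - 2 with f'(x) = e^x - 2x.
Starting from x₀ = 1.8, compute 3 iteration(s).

f(x) = e^x - x² - 2
f'(x) = e^x - 2x
x₀ = 1.8

Newton-Raphson formula: x_{n+1} = x_n - f(x_n)/f'(x_n)

Iteration 1:
  f(1.800000) = 0.809647
  f'(1.800000) = 2.449647
  x_1 = 1.800000 - 0.809647/2.449647 = 1.469484
Iteration 2:
  f(1.469484) = 0.187608
  f'(1.469484) = 1.408024
  x_2 = 1.469484 - 0.187608/1.408024 = 1.336242
Iteration 3:
  f(1.336242) = 0.019175
  f'(1.336242) = 1.132234
  x_3 = 1.336242 - 0.019175/1.132234 = 1.319306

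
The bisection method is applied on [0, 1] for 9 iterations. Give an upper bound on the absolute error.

Bisection error bound: |error| ≤ (b-a)/2^n
|error| ≤ (1 - 0)/2^9 = 1/2^9
|error| ≤ 0.0019531250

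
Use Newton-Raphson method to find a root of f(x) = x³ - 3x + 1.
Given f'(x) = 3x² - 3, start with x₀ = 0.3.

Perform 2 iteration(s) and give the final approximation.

f(x) = x³ - 3x + 1
f'(x) = 3x² - 3
x₀ = 0.3

Newton-Raphson formula: x_{n+1} = x_n - f(x_n)/f'(x_n)

Iteration 1:
  f(0.300000) = 0.127000
  f'(0.300000) = -2.730000
  x_1 = 0.300000 - 0.127000/(-2.730000) = 0.346520
Iteration 2:
  f(0.346520) = 0.002048
  f'(0.346520) = -2.639771
  x_2 = 0.346520 - 0.002048/(-2.639771) = 0.347296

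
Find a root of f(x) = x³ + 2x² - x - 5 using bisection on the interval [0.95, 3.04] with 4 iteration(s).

f(x) = x³ + 2x² - x - 5
Initial interval: [0.95, 3.04]

Iteration 1:
  c_1 = (0.950000 + 3.040000)/2 = 1.995000
  f(c_1) = f(1.995000) = 8.905200
  f(a) × f(c) < 0, new interval: [0.950000, 1.995000]
Iteration 2:
  c_2 = (0.950000 + 1.995000)/2 = 1.472500
  f(c_2) = f(1.472500) = 1.056770
  f(a) × f(c) < 0, new interval: [0.950000, 1.472500]
Iteration 3:
  c_3 = (0.950000 + 1.472500)/2 = 1.211250
  f(c_3) = f(1.211250) = -1.499940
  f(a) × f(c) ≥ 0, new interval: [1.211250, 1.472500]
Iteration 4:
  c_4 = (1.211250 + 1.472500)/2 = 1.341875
  f(c_4) = f(1.341875) = -0.324400
  f(a) × f(c) ≥ 0, new interval: [1.341875, 1.472500]

After 4 iteration(s), the approximation is c_4 = 1.341875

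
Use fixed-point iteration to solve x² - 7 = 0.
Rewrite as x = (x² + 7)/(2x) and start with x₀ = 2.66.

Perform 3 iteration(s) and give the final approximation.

Equation: x² - 7 = 0
Fixed-point form: x = (x² + 7)/(2x)
x₀ = 2.66

x_1 = g(2.660000) = 2.645789
x_2 = g(2.645789) = 2.645751
x_3 = g(2.645751) = 2.645751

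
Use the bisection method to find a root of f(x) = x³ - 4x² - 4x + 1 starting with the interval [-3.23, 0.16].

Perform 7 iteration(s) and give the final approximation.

f(x) = x³ - 4x² - 4x + 1
Initial interval: [-3.23, 0.16]

Iteration 1:
  c_1 = (-3.230000 + 0.160000)/2 = -1.535000
  f(c_1) = f(-1.535000) = -5.901705
  f(a) × f(c) ≥ 0, new interval: [-1.535000, 0.160000]
Iteration 2:
  c_2 = (-1.535000 + 0.160000)/2 = -0.687500
  f(c_2) = f(-0.687500) = 1.534424
  f(a) × f(c) < 0, new interval: [-1.535000, -0.687500]
Iteration 3:
  c_3 = (-1.535000 + (-0.687500))/2 = -1.111250
  f(c_3) = f(-1.111250) = -0.866763
  f(a) × f(c) ≥ 0, new interval: [-1.111250, -0.687500]
Iteration 4:
  c_4 = (-1.111250 + (-0.687500))/2 = -0.899375
  f(c_4) = f(-0.899375) = 0.634516
  f(a) × f(c) < 0, new interval: [-1.111250, -0.899375]
Iteration 5:
  c_5 = (-1.111250 + (-0.899375))/2 = -1.005313
  f(c_5) = f(-1.005313) = -0.037385
  f(a) × f(c) ≥ 0, new interval: [-1.005313, -0.899375]
Iteration 6:
  c_6 = (-1.005313 + (-0.899375))/2 = -0.952344
  f(c_6) = f(-0.952344) = 0.317804
  f(a) × f(c) < 0, new interval: [-1.005313, -0.952344]
Iteration 7:
  c_7 = (-1.005313 + (-0.952344))/2 = -0.978828
  f(c_7) = f(-0.978828) = 0.145075
  f(a) × f(c) < 0, new interval: [-1.005313, -0.978828]

After 7 iteration(s), the approximation is c_7 = -0.978828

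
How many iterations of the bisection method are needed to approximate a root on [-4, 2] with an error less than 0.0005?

We need (b-a)/2^n ≤ 0.0005
(2 - (-4))/2^n ≤ 0.0005
6/2^n ≤ 0.0005
2^n ≥ 12000
n ≥ log₂(12000) = 13.55
n ≥ 14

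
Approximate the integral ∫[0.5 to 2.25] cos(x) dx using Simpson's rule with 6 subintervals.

f(x) = cos(x)
a = 0.5, b = 2.25, n = 6
h = (b - a)/n = 0.291667

Simpson's rule: (h/3)[f(x₀) + 4f(x₁) + 2f(x₂) + ... + f(xₙ)]

x_0 = 0.5000, f(x_0) = 0.877583, coefficient = 1
x_1 = 0.7917, f(x_1) = 0.702660, coefficient = 4
x_2 = 1.0833, f(x_2) = 0.468386, coefficient = 2
x_3 = 1.3750, f(x_3) = 0.194548, coefficient = 4
x_4 = 1.6667, f(x_4) = -0.095724, coefficient = 2
x_5 = 1.9583, f(x_5) = -0.377909, coefficient = 4
x_6 = 2.2500, f(x_6) = -0.628174, coefficient = 1

I ≈ (0.291667/3) × 3.071929 = 0.298660
Exact value: 0.298648
Error: 0.000012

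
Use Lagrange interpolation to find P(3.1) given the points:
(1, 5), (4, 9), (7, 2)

Lagrange interpolation formula:
P(x) = Σ yᵢ × Lᵢ(x)
where Lᵢ(x) = Π_{j≠i} (x - xⱼ)/(xᵢ - xⱼ)

L_0(3.1) = (3.1 - 4)/(1 - 4) × (3.1 - 7)/(1 - 7) = 0.195000
L_1(3.1) = (3.1 - 1)/(4 - 1) × (3.1 - 7)/(4 - 7) = 0.910000
L_2(3.1) = (3.1 - 1)/(7 - 1) × (3.1 - 4)/(7 - 4) = -0.105000

P(3.1) = 5×L_0(3.1) + 9×L_1(3.1) + 2×L_2(3.1)
P(3.1) = 8.955000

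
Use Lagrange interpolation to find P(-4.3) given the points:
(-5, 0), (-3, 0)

Lagrange interpolation formula:
P(x) = Σ yᵢ × Lᵢ(x)
where Lᵢ(x) = Π_{j≠i} (x - xⱼ)/(xᵢ - xⱼ)

L_0(-4.3) = (-4.3 - (-3))/(-5 - (-3)) = 0.650000
L_1(-4.3) = (-4.3 - (-5))/(-3 - (-5)) = 0.350000

P(-4.3) = 0×L_0(-4.3) + 0×L_1(-4.3)
P(-4.3) = 0.000000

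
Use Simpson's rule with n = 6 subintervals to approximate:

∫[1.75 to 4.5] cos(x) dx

f(x) = cos(x)
a = 1.75, b = 4.5, n = 6
h = (b - a)/n = 0.458333

Simpson's rule: (h/3)[f(x₀) + 4f(x₁) + 2f(x₂) + ... + f(xₙ)]

x_0 = 1.7500, f(x_0) = -0.178246, coefficient = 1
x_1 = 2.2083, f(x_1) = -0.595218, coefficient = 4
x_2 = 2.6667, f(x_2) = -0.889327, coefficient = 2
x_3 = 3.1250, f(x_3) = -0.999862, coefficient = 4
x_4 = 3.5833, f(x_4) = -0.904009, coefficient = 2
x_5 = 4.0417, f(x_5) = -0.621552, coefficient = 4
x_6 = 4.5000, f(x_6) = -0.210796, coefficient = 1

I ≈ (0.458333/3) × -12.842242 = -1.962009
Exact value: -1.961516
Error: 0.000493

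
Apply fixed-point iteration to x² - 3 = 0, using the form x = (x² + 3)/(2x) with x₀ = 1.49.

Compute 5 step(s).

Equation: x² - 3 = 0
Fixed-point form: x = (x² + 3)/(2x)
x₀ = 1.49

x_1 = g(1.490000) = 1.751711
x_2 = g(1.751711) = 1.732161
x_3 = g(1.732161) = 1.732051
x_4 = g(1.732051) = 1.732051
x_5 = g(1.732051) = 1.732051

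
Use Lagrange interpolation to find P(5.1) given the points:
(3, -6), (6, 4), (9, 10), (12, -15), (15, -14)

Lagrange interpolation formula:
P(x) = Σ yᵢ × Lᵢ(x)
where Lᵢ(x) = Π_{j≠i} (x - xⱼ)/(xᵢ - xⱼ)

L_0(5.1) = (5.1 - 6)/(3 - 6) × (5.1 - 9)/(3 - 9) × (5.1 - 12)/(3 - 12) × (5.1 - 15)/(3 - 15) = 0.123338
L_1(5.1) = (5.1 - 3)/(6 - 3) × (5.1 - 9)/(6 - 9) × (5.1 - 12)/(6 - 12) × (5.1 - 15)/(6 - 15) = 1.151150
L_2(5.1) = (5.1 - 3)/(9 - 3) × (5.1 - 6)/(9 - 6) × (5.1 - 12)/(9 - 12) × (5.1 - 15)/(9 - 15) = -0.398475
L_3(5.1) = (5.1 - 3)/(12 - 3) × (5.1 - 6)/(12 - 6) × (5.1 - 9)/(12 - 9) × (5.1 - 15)/(12 - 15) = 0.150150
L_4(5.1) = (5.1 - 3)/(15 - 3) × (5.1 - 6)/(15 - 6) × (5.1 - 9)/(15 - 9) × (5.1 - 12)/(15 - 12) = -0.026163

P(5.1) = (-6)×L_0(5.1) + 4×L_1(5.1) + 10×L_2(5.1) + (-15)×L_3(5.1) + (-14)×L_4(5.1)
P(5.1) = -2.006150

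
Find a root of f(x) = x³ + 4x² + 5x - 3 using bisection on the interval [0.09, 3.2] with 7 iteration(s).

f(x) = x³ + 4x² + 5x - 3
Initial interval: [0.09, 3.2]

Iteration 1:
  c_1 = (0.090000 + 3.200000)/2 = 1.645000
  f(c_1) = f(1.645000) = 20.500511
  f(a) × f(c) < 0, new interval: [0.090000, 1.645000]
Iteration 2:
  c_2 = (0.090000 + 1.645000)/2 = 0.867500
  f(c_2) = f(0.867500) = 5.000568
  f(a) × f(c) < 0, new interval: [0.090000, 0.867500]
Iteration 3:
  c_3 = (0.090000 + 0.867500)/2 = 0.478750
  f(c_3) = f(0.478750) = 0.420286
  f(a) × f(c) < 0, new interval: [0.090000, 0.478750]
Iteration 4:
  c_4 = (0.090000 + 0.478750)/2 = 0.284375
  f(c_4) = f(0.284375) = -1.231651
  f(a) × f(c) ≥ 0, new interval: [0.284375, 0.478750]
Iteration 5:
  c_5 = (0.284375 + 0.478750)/2 = 0.381563
  f(c_5) = f(0.381563) = -0.454276
  f(a) × f(c) ≥ 0, new interval: [0.381563, 0.478750]
Iteration 6:
  c_6 = (0.381563 + 0.478750)/2 = 0.430156
  f(c_6) = f(0.430156) = -0.029487
  f(a) × f(c) ≥ 0, new interval: [0.430156, 0.478750]
Iteration 7:
  c_7 = (0.430156 + 0.478750)/2 = 0.454453
  f(c_7) = f(0.454453) = 0.192233
  f(a) × f(c) < 0, new interval: [0.430156, 0.454453]

After 7 iteration(s), the approximation is c_7 = 0.454453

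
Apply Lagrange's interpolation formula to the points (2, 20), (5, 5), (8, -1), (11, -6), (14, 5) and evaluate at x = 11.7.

Lagrange interpolation formula:
P(x) = Σ yᵢ × Lᵢ(x)
where Lᵢ(x) = Π_{j≠i} (x - xⱼ)/(xᵢ - xⱼ)

L_0(11.7) = (11.7 - 5)/(2 - 5) × (11.7 - 8)/(2 - 8) × (11.7 - 11)/(2 - 11) × (11.7 - 14)/(2 - 14) = -0.020531
L_1(11.7) = (11.7 - 2)/(5 - 2) × (11.7 - 8)/(5 - 8) × (11.7 - 11)/(5 - 11) × (11.7 - 14)/(5 - 14) = 0.118895
L_2(11.7) = (11.7 - 2)/(8 - 2) × (11.7 - 5)/(8 - 5) × (11.7 - 11)/(8 - 11) × (11.7 - 14)/(8 - 14) = -0.322944
L_3(11.7) = (11.7 - 2)/(11 - 2) × (11.7 - 5)/(11 - 5) × (11.7 - 8)/(11 - 8) × (11.7 - 14)/(11 - 14) = 1.137994
L_4(11.7) = (11.7 - 2)/(14 - 2) × (11.7 - 5)/(14 - 5) × (11.7 - 8)/(14 - 8) × (11.7 - 11)/(14 - 11) = 0.086586

P(11.7) = 20×L_0(11.7) + 5×L_1(11.7) + (-1)×L_2(11.7) + (-6)×L_3(11.7) + 5×L_4(11.7)
P(11.7) = -5.888227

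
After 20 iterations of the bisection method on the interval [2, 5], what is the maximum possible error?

Bisection error bound: |error| ≤ (b-a)/2^n
|error| ≤ (5 - 2)/2^20 = 3/2^20
|error| ≤ 0.0000028610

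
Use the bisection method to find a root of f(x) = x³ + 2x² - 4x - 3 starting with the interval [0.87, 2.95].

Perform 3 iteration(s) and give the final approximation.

f(x) = x³ + 2x² - 4x - 3
Initial interval: [0.87, 2.95]

Iteration 1:
  c_1 = (0.870000 + 2.950000)/2 = 1.910000
  f(c_1) = f(1.910000) = 3.624071
  f(a) × f(c) < 0, new interval: [0.870000, 1.910000]
Iteration 2:
  c_2 = (0.870000 + 1.910000)/2 = 1.390000
  f(c_2) = f(1.390000) = -2.010181
  f(a) × f(c) ≥ 0, new interval: [1.390000, 1.910000]
Iteration 3:
  c_3 = (1.390000 + 1.910000)/2 = 1.650000
  f(c_3) = f(1.650000) = 0.337125
  f(a) × f(c) < 0, new interval: [1.390000, 1.650000]

After 3 iteration(s), the approximation is c_3 = 1.650000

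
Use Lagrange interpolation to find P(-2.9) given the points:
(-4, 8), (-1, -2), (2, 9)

Lagrange interpolation formula:
P(x) = Σ yᵢ × Lᵢ(x)
where Lᵢ(x) = Π_{j≠i} (x - xⱼ)/(xᵢ - xⱼ)

L_0(-2.9) = (-2.9 - (-1))/(-4 - (-1)) × (-2.9 - 2)/(-4 - 2) = 0.517222
L_1(-2.9) = (-2.9 - (-4))/(-1 - (-4)) × (-2.9 - 2)/(-1 - 2) = 0.598889
L_2(-2.9) = (-2.9 - (-4))/(2 - (-4)) × (-2.9 - (-1))/(2 - (-1)) = -0.116111

P(-2.9) = 8×L_0(-2.9) + (-2)×L_1(-2.9) + 9×L_2(-2.9)
P(-2.9) = 1.895000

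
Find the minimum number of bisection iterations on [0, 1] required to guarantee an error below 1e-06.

We need (b-a)/2^n ≤ 1e-06
(1 - 0)/2^n ≤ 1e-06
1/2^n ≤ 1e-06
2^n ≥ 1000000
n ≥ log₂(1000000) = 19.93
n ≥ 20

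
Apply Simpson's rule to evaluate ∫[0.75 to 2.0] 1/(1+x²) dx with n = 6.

f(x) = 1/(1+x²)
a = 0.75, b = 2.0, n = 6
h = (b - a)/n = 0.208333

Simpson's rule: (h/3)[f(x₀) + 4f(x₁) + 2f(x₂) + ... + f(xₙ)]

x_0 = 0.7500, f(x_0) = 0.640000, coefficient = 1
x_1 = 0.9583, f(x_1) = 0.521267, coefficient = 4
x_2 = 1.1667, f(x_2) = 0.423529, coefficient = 2
x_3 = 1.3750, f(x_3) = 0.345946, coefficient = 4
x_4 = 1.5833, f(x_4) = 0.285149, coefficient = 2
x_5 = 1.7917, f(x_5) = 0.237526, coefficient = 4
x_6 = 2.0000, f(x_6) = 0.200000, coefficient = 1

I ≈ (0.208333/3) × 6.676311 = 0.463633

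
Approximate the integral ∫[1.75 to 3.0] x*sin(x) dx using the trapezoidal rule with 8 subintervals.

f(x) = x*sin(x)
a = 1.75, b = 3.0, n = 8
h = (b - a)/n = 0.156250

Trapezoidal rule: (h/2)[f(x₀) + 2f(x₁) + 2f(x₂) + ... + f(xₙ)]

x_0 = 1.7500, f(x_0) = 1.721975, coefficient = 1
x_1 = 1.9062, f(x_1) = 1.799998, coefficient = 2
x_2 = 2.0625, f(x_2) = 1.818155, coefficient = 2
x_3 = 2.2188, f(x_3) = 1.769055, coefficient = 2
x_4 = 2.3750, f(x_4) = 1.647502, coefficient = 2
x_5 = 2.5312, f(x_5) = 1.450782, coefficient = 2
x_6 = 2.6875, f(x_6) = 1.178864, coefficient = 2
x_7 = 2.8438, f(x_7) = 0.834523, coefficient = 2
x_8 = 3.0000, f(x_8) = 0.423360, coefficient = 1

I ≈ (0.156250/2) × 23.143092 = 1.808054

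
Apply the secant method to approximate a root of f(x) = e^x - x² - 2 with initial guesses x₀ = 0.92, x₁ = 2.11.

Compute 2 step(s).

f(x) = e^x - x² - 2
x₀ = 0.92, x₁ = 2.11

Secant formula: x_{n+1} = x_n - f(x_n)(x_n - x_{n-1})/(f(x_n) - f(x_{n-1}))

Iteration 1:
  f(0.920000) = -0.337110
  f(2.110000) = 1.796141
  x_2 = 2.110000 - 1.796141×(2.110000 - 0.920000)/(1.796141 - (-0.337110))
       = 1.108051
Iteration 2:
  f(2.110000) = 1.796141
  f(1.108051) = -0.199327
  x_3 = 1.108051 - (-0.199327)×(1.108051 - 2.110000)/(-0.199327 - 1.796141)
       = 1.208136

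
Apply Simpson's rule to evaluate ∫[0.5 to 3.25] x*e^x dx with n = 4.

f(x) = x*e^x
a = 0.5, b = 3.25, n = 4
h = (b - a)/n = 0.687500

Simpson's rule: (h/3)[f(x₀) + 4f(x₁) + 2f(x₂) + ... + f(xₙ)]

x_0 = 0.5000, f(x_0) = 0.824361, coefficient = 1
x_1 = 1.1875, f(x_1) = 3.893663, coefficient = 4
x_2 = 1.8750, f(x_2) = 12.226536, coefficient = 2
x_3 = 2.5625, f(x_3) = 33.231006, coefficient = 4
x_4 = 3.2500, f(x_4) = 83.818605, coefficient = 1

I ≈ (0.687500/3) × 257.594710 = 59.032121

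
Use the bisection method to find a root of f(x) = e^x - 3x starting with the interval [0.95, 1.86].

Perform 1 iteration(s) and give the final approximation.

f(x) = e^x - 3x
Initial interval: [0.95, 1.86]

Iteration 1:
  c_1 = (0.950000 + 1.860000)/2 = 1.405000
  f(c_1) = f(1.405000) = -0.139473
  f(a) × f(c) ≥ 0, new interval: [1.405000, 1.860000]

After 1 iteration(s), the approximation is c_1 = 1.405000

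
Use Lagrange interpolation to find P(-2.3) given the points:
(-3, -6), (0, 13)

Lagrange interpolation formula:
P(x) = Σ yᵢ × Lᵢ(x)
where Lᵢ(x) = Π_{j≠i} (x - xⱼ)/(xᵢ - xⱼ)

L_0(-2.3) = (-2.3 - 0)/(-3 - 0) = 0.766667
L_1(-2.3) = (-2.3 - (-3))/(0 - (-3)) = 0.233333

P(-2.3) = (-6)×L_0(-2.3) + 13×L_1(-2.3)
P(-2.3) = -1.566667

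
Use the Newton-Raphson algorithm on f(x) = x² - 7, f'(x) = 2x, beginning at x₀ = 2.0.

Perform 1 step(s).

f(x) = x² - 7
f'(x) = 2x
x₀ = 2.0

Newton-Raphson formula: x_{n+1} = x_n - f(x_n)/f'(x_n)

Iteration 1:
  f(2.000000) = -3.000000
  f'(2.000000) = 4.000000
  x_1 = 2.000000 - (-3.000000)/4.000000 = 2.750000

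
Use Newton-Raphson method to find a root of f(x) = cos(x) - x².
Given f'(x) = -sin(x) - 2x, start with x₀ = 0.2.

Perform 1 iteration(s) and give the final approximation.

f(x) = cos(x) - x²
f'(x) = -sin(x) - 2x
x₀ = 0.2

Newton-Raphson formula: x_{n+1} = x_n - f(x_n)/f'(x_n)

Iteration 1:
  f(0.200000) = 0.940067
  f'(0.200000) = -0.598669
  x_1 = 0.200000 - 0.940067/(-0.598669) = 1.770260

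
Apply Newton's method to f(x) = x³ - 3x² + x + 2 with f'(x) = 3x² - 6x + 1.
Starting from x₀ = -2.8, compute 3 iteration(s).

f(x) = x³ - 3x² + x + 2
f'(x) = 3x² - 6x + 1
x₀ = -2.8

Newton-Raphson formula: x_{n+1} = x_n - f(x_n)/f'(x_n)

Iteration 1:
  f(-2.800000) = -46.272000
  f'(-2.800000) = 41.320000
  x_1 = -2.800000 - (-46.272000)/41.320000 = -1.680155
Iteration 2:
  f(-1.680155) = -12.891860
  f'(-1.680155) = 19.549691
  x_2 = -1.680155 - (-12.891860)/19.549691 = -1.020714
Iteration 3:
  f(-1.020714) = -3.209726
  f'(-1.020714) = 10.249859
  x_3 = -1.020714 - (-3.209726)/10.249859 = -0.707566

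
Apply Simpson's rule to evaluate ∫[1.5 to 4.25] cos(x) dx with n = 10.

f(x) = cos(x)
a = 1.5, b = 4.25, n = 10
h = (b - a)/n = 0.275000

Simpson's rule: (h/3)[f(x₀) + 4f(x₁) + 2f(x₂) + ... + f(xₙ)]

x_0 = 1.5000, f(x_0) = 0.070737, coefficient = 1
x_1 = 1.7750, f(x_1) = -0.202787, coefficient = 4
x_2 = 2.0500, f(x_2) = -0.461073, coefficient = 2
x_3 = 2.3250, f(x_3) = -0.684709, coefficient = 4
x_4 = 2.6000, f(x_4) = -0.856889, coefficient = 2
x_5 = 2.8750, f(x_5) = -0.964674, coefficient = 4
x_6 = 3.1500, f(x_6) = -0.999965, coefficient = 2
x_7 = 3.4250, f(x_7) = -0.960108, coefficient = 4
x_8 = 3.7000, f(x_8) = -0.848100, coefficient = 2
x_9 = 3.9750, f(x_9) = -0.672357, coefficient = 4
x_10 = 4.2500, f(x_10) = -0.446087, coefficient = 1

I ≈ (0.275000/3) × -20.645946 = -1.892545
Exact value: -1.892484
Error: 0.000061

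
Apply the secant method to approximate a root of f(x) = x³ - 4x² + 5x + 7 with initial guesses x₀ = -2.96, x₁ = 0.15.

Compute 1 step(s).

f(x) = x³ - 4x² + 5x + 7
x₀ = -2.96, x₁ = 0.15

Secant formula: x_{n+1} = x_n - f(x_n)(x_n - x_{n-1})/(f(x_n) - f(x_{n-1}))

Iteration 1:
  f(-2.960000) = -68.780736
  f(0.150000) = 7.663375
  x_2 = 0.150000 - 7.663375×(0.150000 - (-2.960000))/(7.663375 - (-68.780736))
       = -0.161772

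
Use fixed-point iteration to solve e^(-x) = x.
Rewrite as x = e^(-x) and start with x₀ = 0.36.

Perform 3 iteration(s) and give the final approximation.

Equation: e^(-x) = x
Fixed-point form: x = e^(-x)
x₀ = 0.36

x_1 = g(0.360000) = 0.697676
x_2 = g(0.697676) = 0.497741
x_3 = g(0.497741) = 0.607903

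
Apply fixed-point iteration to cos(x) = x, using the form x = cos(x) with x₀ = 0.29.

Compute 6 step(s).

Equation: cos(x) = x
Fixed-point form: x = cos(x)
x₀ = 0.29

x_1 = g(0.290000) = 0.958244
x_2 = g(0.958244) = 0.574958
x_3 = g(0.574958) = 0.839215
x_4 = g(0.839215) = 0.668047
x_5 = g(0.668047) = 0.785033
x_6 = g(0.785033) = 0.707365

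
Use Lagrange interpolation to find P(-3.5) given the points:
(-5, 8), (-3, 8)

Lagrange interpolation formula:
P(x) = Σ yᵢ × Lᵢ(x)
where Lᵢ(x) = Π_{j≠i} (x - xⱼ)/(xᵢ - xⱼ)

L_0(-3.5) = (-3.5 - (-3))/(-5 - (-3)) = 0.250000
L_1(-3.5) = (-3.5 - (-5))/(-3 - (-5)) = 0.750000

P(-3.5) = 8×L_0(-3.5) + 8×L_1(-3.5)
P(-3.5) = 8.000000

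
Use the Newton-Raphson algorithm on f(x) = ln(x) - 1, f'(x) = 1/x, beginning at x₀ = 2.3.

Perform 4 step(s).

f(x) = ln(x) - 1
f'(x) = 1/x
x₀ = 2.3

Newton-Raphson formula: x_{n+1} = x_n - f(x_n)/f'(x_n)

Iteration 1:
  f(2.300000) = -0.167091
  f'(2.300000) = 0.434783
  x_1 = 2.300000 - (-0.167091)/0.434783 = 2.684309
Iteration 2:
  f(2.684309) = -0.012577
  f'(2.684309) = 0.372535
  x_2 = 2.684309 - (-0.012577)/0.372535 = 2.718069
Iteration 3:
  f(2.718069) = -0.000078
  f'(2.718069) = 0.367908
  x_3 = 2.718069 - (-0.000078)/0.367908 = 2.718282
Iteration 4:
  f(2.718282) = 0.000000
  f'(2.718282) = 0.367879
  x_4 = 2.718282 - 0.000000/0.367879 = 2.718282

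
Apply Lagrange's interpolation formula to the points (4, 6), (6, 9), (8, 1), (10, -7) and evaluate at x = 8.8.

Lagrange interpolation formula:
P(x) = Σ yᵢ × Lᵢ(x)
where Lᵢ(x) = Π_{j≠i} (x - xⱼ)/(xᵢ - xⱼ)

L_0(8.8) = (8.8 - 6)/(4 - 6) × (8.8 - 8)/(4 - 8) × (8.8 - 10)/(4 - 10) = 0.056000
L_1(8.8) = (8.8 - 4)/(6 - 4) × (8.8 - 8)/(6 - 8) × (8.8 - 10)/(6 - 10) = -0.288000
L_2(8.8) = (8.8 - 4)/(8 - 4) × (8.8 - 6)/(8 - 6) × (8.8 - 10)/(8 - 10) = 1.008000
L_3(8.8) = (8.8 - 4)/(10 - 4) × (8.8 - 6)/(10 - 6) × (8.8 - 8)/(10 - 8) = 0.224000

P(8.8) = 6×L_0(8.8) + 9×L_1(8.8) + 1×L_2(8.8) + (-7)×L_3(8.8)
P(8.8) = -2.816000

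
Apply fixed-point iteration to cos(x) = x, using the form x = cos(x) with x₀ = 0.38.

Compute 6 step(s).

Equation: cos(x) = x
Fixed-point form: x = cos(x)
x₀ = 0.38

x_1 = g(0.380000) = 0.928665
x_2 = g(0.928665) = 0.598904
x_3 = g(0.598904) = 0.825954
x_4 = g(0.825954) = 0.677856
x_5 = g(0.677856) = 0.778919
x_6 = g(0.778919) = 0.711673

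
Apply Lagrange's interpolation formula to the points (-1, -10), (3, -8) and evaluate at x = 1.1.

Lagrange interpolation formula:
P(x) = Σ yᵢ × Lᵢ(x)
where Lᵢ(x) = Π_{j≠i} (x - xⱼ)/(xᵢ - xⱼ)

L_0(1.1) = (1.1 - 3)/(-1 - 3) = 0.475000
L_1(1.1) = (1.1 - (-1))/(3 - (-1)) = 0.525000

P(1.1) = (-10)×L_0(1.1) + (-8)×L_1(1.1)
P(1.1) = -8.950000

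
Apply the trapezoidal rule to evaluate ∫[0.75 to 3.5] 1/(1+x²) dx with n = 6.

f(x) = 1/(1+x²)
a = 0.75, b = 3.5, n = 6
h = (b - a)/n = 0.458333

Trapezoidal rule: (h/2)[f(x₀) + 2f(x₁) + 2f(x₂) + ... + f(xₙ)]

x_0 = 0.7500, f(x_0) = 0.640000, coefficient = 1
x_1 = 1.2083, f(x_1) = 0.406493, coefficient = 2
x_2 = 1.6667, f(x_2) = 0.264706, coefficient = 2
x_3 = 2.1250, f(x_3) = 0.181303, coefficient = 2
x_4 = 2.5833, f(x_4) = 0.130317, coefficient = 2
x_5 = 3.0417, f(x_5) = 0.097544, coefficient = 2
x_6 = 3.5000, f(x_6) = 0.075472, coefficient = 1

I ≈ (0.458333/2) × 2.876197 = 0.659129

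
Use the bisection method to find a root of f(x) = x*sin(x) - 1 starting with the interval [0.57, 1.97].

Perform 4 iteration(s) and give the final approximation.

f(x) = x*sin(x) - 1
Initial interval: [0.57, 1.97]

Iteration 1:
  c_1 = (0.570000 + 1.970000)/2 = 1.270000
  f(c_1) = f(1.270000) = 0.212978
  f(a) × f(c) < 0, new interval: [0.570000, 1.270000]
Iteration 2:
  c_2 = (0.570000 + 1.270000)/2 = 0.920000
  f(c_2) = f(0.920000) = -0.268047
  f(a) × f(c) ≥ 0, new interval: [0.920000, 1.270000]
Iteration 3:
  c_3 = (0.920000 + 1.270000)/2 = 1.095000
  f(c_3) = f(1.095000) = -0.026624
  f(a) × f(c) ≥ 0, new interval: [1.095000, 1.270000]
Iteration 4:
  c_4 = (1.095000 + 1.270000)/2 = 1.182500
  f(c_4) = f(1.182500) = 0.094469
  f(a) × f(c) < 0, new interval: [1.095000, 1.182500]

After 4 iteration(s), the approximation is c_4 = 1.182500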